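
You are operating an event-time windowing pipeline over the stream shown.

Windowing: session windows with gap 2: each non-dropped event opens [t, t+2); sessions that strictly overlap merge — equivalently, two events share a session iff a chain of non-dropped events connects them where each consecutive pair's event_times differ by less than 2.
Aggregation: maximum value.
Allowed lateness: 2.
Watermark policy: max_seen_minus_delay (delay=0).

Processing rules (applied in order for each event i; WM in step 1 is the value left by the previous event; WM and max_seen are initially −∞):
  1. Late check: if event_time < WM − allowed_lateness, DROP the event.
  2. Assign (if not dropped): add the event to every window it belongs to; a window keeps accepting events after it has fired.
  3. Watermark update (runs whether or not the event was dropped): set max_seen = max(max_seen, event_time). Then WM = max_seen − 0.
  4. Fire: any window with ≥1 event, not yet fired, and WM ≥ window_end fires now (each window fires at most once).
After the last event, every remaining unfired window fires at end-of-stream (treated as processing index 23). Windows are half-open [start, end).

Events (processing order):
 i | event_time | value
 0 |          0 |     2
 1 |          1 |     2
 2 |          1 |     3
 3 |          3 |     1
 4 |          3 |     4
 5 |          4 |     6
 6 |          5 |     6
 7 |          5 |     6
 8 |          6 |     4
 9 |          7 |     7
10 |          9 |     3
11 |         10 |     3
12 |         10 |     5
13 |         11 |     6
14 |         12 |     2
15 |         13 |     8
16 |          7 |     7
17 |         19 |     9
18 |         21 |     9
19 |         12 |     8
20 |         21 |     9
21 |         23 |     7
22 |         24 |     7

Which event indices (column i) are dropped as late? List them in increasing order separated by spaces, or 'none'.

16 19

i=0 t=0 v=2: → [0,2); WM=0
i=1 t=1 v=2: → [0,3); WM=1
i=2 t=1 v=3: → [0,3); WM=1
i=3 t=3 v=1: → [3,5); WM=3
i=4 t=3 v=4: → [3,5); WM=3
i=5 t=4 v=6: → [3,6); WM=4
i=6 t=5 v=6: → [3,7); WM=5
i=7 t=5 v=6: → [3,7); WM=5
i=8 t=6 v=4: → [3,8); WM=6
i=9 t=7 v=7: → [3,9); WM=7
i=10 t=9 v=3: → [9,11); WM=9
i=11 t=10 v=3: → [9,12); WM=10
i=12 t=10 v=5: → [9,12); WM=10
i=13 t=11 v=6: → [9,13); WM=11
i=14 t=12 v=2: → [9,14); WM=12
i=15 t=13 v=8: → [9,15); WM=13
i=16 t=7 v=7: DROP (t<13-2); WM=13
i=17 t=19 v=9: → [19,21); WM=19
i=18 t=21 v=9: → [21,23); WM=21
i=19 t=12 v=8: DROP (t<21-2); WM=21
i=20 t=21 v=9: → [21,23); WM=21
i=21 t=23 v=7: → [23,25); WM=23
i=22 t=24 v=7: → [23,26); WM=24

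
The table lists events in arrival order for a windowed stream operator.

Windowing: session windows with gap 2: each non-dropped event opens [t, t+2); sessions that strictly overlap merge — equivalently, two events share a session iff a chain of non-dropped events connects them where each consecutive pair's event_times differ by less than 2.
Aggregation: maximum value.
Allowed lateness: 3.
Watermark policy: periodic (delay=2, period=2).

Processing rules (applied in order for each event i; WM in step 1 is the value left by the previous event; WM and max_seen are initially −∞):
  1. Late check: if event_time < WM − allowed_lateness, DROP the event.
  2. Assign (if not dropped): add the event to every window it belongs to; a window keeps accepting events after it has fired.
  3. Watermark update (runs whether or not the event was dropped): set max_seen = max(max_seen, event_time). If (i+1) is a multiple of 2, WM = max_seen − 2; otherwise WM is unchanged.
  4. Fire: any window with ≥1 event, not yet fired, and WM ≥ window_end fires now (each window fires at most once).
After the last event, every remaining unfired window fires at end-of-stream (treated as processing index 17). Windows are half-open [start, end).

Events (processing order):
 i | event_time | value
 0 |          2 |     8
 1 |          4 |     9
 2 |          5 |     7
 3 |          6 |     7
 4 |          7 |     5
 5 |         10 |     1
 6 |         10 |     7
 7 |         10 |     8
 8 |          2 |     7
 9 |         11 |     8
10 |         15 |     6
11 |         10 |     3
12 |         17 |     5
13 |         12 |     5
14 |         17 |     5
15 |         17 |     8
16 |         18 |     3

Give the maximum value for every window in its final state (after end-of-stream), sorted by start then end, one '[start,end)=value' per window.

i=0 t=2 v=8: → [2,4); WM=−∞
i=1 t=4 v=9: → [4,6); WM=2
i=2 t=5 v=7: → [4,7); WM=2
i=3 t=6 v=7: → [4,8); WM=4
i=4 t=7 v=5: → [4,9); WM=4
i=5 t=10 v=1: → [10,12); WM=8
i=6 t=10 v=7: → [10,12); WM=8
i=7 t=10 v=8: → [10,12); WM=8
i=8 t=2 v=7: DROP (t<8-3); WM=8
i=9 t=11 v=8: → [10,13); WM=9
i=10 t=15 v=6: → [15,17); WM=9
i=11 t=10 v=3: → [10,13); WM=13
i=12 t=17 v=5: → [17,19); WM=13
i=13 t=12 v=5: → [10,14); WM=15
i=14 t=17 v=5: → [17,19); WM=15
i=15 t=17 v=8: → [17,19); WM=15
i=16 t=18 v=3: → [17,20); WM=15

[2,4)=8 [4,9)=9 [10,14)=8 [15,17)=6 [17,20)=8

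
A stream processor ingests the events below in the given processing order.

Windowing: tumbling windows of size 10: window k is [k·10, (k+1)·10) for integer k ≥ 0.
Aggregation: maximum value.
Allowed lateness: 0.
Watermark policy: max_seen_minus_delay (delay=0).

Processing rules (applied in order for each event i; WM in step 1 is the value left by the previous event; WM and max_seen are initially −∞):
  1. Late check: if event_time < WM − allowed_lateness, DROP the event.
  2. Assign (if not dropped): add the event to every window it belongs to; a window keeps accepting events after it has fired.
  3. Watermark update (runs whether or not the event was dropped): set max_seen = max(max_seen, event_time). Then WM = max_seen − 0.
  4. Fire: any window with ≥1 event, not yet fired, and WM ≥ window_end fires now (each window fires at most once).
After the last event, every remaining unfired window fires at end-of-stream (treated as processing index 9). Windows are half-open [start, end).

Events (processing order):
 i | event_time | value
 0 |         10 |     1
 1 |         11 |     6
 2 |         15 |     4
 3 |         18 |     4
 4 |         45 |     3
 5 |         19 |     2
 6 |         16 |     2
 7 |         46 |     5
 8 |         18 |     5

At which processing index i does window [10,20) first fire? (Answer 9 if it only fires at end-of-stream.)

i=0 t=10 v=1: → [10,20); WM=10
i=1 t=11 v=6: → [10,20); WM=11
i=2 t=15 v=4: → [10,20); WM=15
i=3 t=18 v=4: → [10,20); WM=18
i=4 t=45 v=3: → [40,50); WM=45; [10,20) fires=6
i=5 t=19 v=2: DROP (t<45-0); WM=45
i=6 t=16 v=2: DROP (t<45-0); WM=45
i=7 t=46 v=5: → [40,50); WM=46
i=8 t=18 v=5: DROP (t<46-0); WM=46

4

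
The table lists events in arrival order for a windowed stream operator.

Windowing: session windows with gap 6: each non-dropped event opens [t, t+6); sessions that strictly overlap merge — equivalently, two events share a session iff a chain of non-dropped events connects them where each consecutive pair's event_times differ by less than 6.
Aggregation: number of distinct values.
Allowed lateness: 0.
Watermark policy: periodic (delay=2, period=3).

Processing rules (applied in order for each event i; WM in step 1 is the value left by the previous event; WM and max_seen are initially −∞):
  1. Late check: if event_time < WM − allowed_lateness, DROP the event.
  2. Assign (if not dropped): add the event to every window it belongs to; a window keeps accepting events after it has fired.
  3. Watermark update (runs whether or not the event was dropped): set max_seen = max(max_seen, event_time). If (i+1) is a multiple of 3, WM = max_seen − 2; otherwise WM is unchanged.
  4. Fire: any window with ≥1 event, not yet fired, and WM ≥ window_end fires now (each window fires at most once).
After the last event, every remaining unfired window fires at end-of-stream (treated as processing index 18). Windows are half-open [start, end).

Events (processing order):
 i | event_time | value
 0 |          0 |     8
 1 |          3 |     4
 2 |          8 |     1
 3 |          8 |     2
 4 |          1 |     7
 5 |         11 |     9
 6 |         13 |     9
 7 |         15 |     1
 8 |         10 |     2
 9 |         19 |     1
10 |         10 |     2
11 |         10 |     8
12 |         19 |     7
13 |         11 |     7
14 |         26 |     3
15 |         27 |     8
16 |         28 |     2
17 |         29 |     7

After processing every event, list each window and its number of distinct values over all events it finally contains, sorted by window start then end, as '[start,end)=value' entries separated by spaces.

[0,25)=6 [26,35)=4

i=0 t=0 v=8: → [0,6); WM=−∞
i=1 t=3 v=4: → [0,9); WM=−∞
i=2 t=8 v=1: → [0,14); WM=6
i=3 t=8 v=2: → [0,14); WM=6
i=4 t=1 v=7: DROP (t<6-0); WM=6
i=5 t=11 v=9: → [0,17); WM=9
i=6 t=13 v=9: → [0,19); WM=9
i=7 t=15 v=1: → [0,21); WM=9
i=8 t=10 v=2: → [0,21); WM=13
i=9 t=19 v=1: → [0,25); WM=13
i=10 t=10 v=2: DROP (t<13-0); WM=13
i=11 t=10 v=8: DROP (t<13-0); WM=17
i=12 t=19 v=7: → [0,25); WM=17
i=13 t=11 v=7: DROP (t<17-0); WM=17
i=14 t=26 v=3: → [26,32); WM=24
i=15 t=27 v=8: → [26,33); WM=24
i=16 t=28 v=2: → [26,34); WM=24
i=17 t=29 v=7: → [26,35); WM=27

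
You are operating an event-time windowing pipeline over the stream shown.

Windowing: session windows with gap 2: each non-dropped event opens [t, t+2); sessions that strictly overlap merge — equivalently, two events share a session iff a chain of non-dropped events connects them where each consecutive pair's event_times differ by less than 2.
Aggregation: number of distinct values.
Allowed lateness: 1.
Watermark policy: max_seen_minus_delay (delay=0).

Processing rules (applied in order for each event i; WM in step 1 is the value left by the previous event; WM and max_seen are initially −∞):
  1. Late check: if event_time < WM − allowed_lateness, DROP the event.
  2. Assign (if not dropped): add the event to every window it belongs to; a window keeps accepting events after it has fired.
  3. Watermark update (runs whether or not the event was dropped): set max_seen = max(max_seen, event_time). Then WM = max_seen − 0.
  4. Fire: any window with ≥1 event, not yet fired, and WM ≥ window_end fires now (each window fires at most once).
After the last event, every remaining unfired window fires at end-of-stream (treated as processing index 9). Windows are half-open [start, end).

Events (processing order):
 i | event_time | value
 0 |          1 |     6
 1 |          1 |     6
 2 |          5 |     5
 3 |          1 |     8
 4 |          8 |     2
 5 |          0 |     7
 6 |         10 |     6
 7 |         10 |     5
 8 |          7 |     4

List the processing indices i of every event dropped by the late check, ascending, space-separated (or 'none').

i=0 t=1 v=6: → [1,3); WM=1
i=1 t=1 v=6: → [1,3); WM=1
i=2 t=5 v=5: → [5,7); WM=5
i=3 t=1 v=8: DROP (t<5-1); WM=5
i=4 t=8 v=2: → [8,10); WM=8
i=5 t=0 v=7: DROP (t<8-1); WM=8
i=6 t=10 v=6: → [10,12); WM=10
i=7 t=10 v=5: → [10,12); WM=10
i=8 t=7 v=4: DROP (t<10-1); WM=10

3 5 8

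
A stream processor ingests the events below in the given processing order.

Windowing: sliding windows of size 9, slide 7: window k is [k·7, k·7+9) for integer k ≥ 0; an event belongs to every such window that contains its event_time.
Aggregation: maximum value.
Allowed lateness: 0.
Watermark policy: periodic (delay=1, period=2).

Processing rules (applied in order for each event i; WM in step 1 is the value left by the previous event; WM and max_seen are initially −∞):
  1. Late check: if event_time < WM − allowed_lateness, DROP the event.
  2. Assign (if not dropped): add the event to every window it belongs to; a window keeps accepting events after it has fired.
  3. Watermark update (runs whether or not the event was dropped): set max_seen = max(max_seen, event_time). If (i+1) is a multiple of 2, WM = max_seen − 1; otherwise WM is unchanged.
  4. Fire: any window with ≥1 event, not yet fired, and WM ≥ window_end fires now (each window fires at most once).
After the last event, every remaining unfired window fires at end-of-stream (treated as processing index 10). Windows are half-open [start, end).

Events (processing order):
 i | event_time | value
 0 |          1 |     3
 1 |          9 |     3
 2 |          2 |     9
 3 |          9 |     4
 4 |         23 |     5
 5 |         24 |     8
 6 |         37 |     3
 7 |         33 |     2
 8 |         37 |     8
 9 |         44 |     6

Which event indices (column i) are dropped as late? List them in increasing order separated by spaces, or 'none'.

2

i=0 t=1 v=3: → [0,9); WM=−∞
i=1 t=9 v=3: → [7,16); WM=8
i=2 t=2 v=9: DROP (t<8-0); WM=8
i=3 t=9 v=4: → [7,16); WM=8
i=4 t=23 v=5: → [21,30); WM=8
i=5 t=24 v=8: → [21,30); WM=23; [0,9) fires=3 [7,16) fires=4
i=6 t=37 v=3: → [35,44); WM=23
i=7 t=33 v=2: → [28,37); WM=36; [21,30) fires=8
i=8 t=37 v=8: → [35,44); WM=36
i=9 t=44 v=6: → [42,51); WM=43; [28,37) fires=2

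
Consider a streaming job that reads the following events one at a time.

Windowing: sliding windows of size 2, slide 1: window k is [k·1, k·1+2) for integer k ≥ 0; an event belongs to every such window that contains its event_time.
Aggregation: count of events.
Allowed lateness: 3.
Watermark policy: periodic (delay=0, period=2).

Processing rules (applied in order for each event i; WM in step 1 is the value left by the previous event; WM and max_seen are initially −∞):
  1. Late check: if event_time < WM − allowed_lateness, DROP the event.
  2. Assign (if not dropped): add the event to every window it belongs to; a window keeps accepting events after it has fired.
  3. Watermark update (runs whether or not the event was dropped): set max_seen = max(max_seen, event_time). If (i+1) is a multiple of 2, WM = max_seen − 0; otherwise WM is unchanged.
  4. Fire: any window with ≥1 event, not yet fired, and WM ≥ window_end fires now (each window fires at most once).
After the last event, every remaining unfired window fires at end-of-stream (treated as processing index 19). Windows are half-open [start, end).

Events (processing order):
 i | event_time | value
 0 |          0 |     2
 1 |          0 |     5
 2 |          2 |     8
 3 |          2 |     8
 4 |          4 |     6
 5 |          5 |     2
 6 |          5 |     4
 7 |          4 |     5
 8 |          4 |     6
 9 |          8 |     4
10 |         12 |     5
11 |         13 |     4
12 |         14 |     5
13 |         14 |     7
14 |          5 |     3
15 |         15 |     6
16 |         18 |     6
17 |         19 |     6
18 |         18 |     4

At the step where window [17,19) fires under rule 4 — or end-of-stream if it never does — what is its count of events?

i=0 t=0 v=2: → [0,2); WM=−∞
i=1 t=0 v=5: → [0,2); WM=0
i=2 t=2 v=8: → [2,4),[1,3); WM=0
i=3 t=2 v=8: → [2,4),[1,3); WM=2; [0,2) fires=2
i=4 t=4 v=6: → [4,6),[3,5); WM=2
i=5 t=5 v=2: → [5,7),[4,6); WM=5; [1,3) fires=2 [2,4) fires=2 [3,5) fires=1
i=6 t=5 v=4: → [5,7),[4,6); WM=5
i=7 t=4 v=5: → [4,6),[3,5); WM=5
i=8 t=4 v=6: → [4,6),[3,5); WM=5
i=9 t=8 v=4: → [8,10),[7,9); WM=8; [4,6) fires=5 [5,7) fires=2
i=10 t=12 v=5: → [12,14),[11,13); WM=8
i=11 t=13 v=4: → [13,15),[12,14); WM=13; [7,9) fires=1 [8,10) fires=1 [11,13) fires=1
i=12 t=14 v=5: → [14,16),[13,15); WM=13
i=13 t=14 v=7: → [14,16),[13,15); WM=14; [12,14) fires=2
i=14 t=5 v=3: DROP (t<14-3); WM=14
i=15 t=15 v=6: → [15,17),[14,16); WM=15; [13,15) fires=3
i=16 t=18 v=6: → [18,20),[17,19); WM=15
i=17 t=19 v=6: → [19,21),[18,20); WM=19; [14,16) fires=3 [15,17) fires=1 [17,19) fires=1
i=18 t=18 v=4: → [18,20),[17,19); WM=19

1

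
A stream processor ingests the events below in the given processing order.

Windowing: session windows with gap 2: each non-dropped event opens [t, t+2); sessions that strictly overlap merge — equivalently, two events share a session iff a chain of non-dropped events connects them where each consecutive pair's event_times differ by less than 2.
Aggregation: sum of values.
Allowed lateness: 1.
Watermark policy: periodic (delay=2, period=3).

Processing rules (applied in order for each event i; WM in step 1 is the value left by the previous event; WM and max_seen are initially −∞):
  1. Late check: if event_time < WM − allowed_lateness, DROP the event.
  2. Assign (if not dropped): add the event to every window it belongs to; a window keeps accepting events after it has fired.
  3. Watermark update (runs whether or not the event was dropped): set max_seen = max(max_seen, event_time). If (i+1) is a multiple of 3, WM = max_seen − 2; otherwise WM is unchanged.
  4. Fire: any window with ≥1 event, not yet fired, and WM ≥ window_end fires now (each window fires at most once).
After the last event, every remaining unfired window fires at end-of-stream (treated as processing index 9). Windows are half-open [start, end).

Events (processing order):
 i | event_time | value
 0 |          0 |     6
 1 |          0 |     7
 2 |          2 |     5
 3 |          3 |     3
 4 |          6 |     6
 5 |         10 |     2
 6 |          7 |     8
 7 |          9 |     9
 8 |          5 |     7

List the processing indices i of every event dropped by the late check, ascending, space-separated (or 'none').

8

i=0 t=0 v=6: → [0,2); WM=−∞
i=1 t=0 v=7: → [0,2); WM=−∞
i=2 t=2 v=5: → [2,4); WM=0
i=3 t=3 v=3: → [2,5); WM=0
i=4 t=6 v=6: → [6,8); WM=0
i=5 t=10 v=2: → [10,12); WM=8
i=6 t=7 v=8: → [6,9); WM=8
i=7 t=9 v=9: → [9,12); WM=8
i=8 t=5 v=7: DROP (t<8-1); WM=8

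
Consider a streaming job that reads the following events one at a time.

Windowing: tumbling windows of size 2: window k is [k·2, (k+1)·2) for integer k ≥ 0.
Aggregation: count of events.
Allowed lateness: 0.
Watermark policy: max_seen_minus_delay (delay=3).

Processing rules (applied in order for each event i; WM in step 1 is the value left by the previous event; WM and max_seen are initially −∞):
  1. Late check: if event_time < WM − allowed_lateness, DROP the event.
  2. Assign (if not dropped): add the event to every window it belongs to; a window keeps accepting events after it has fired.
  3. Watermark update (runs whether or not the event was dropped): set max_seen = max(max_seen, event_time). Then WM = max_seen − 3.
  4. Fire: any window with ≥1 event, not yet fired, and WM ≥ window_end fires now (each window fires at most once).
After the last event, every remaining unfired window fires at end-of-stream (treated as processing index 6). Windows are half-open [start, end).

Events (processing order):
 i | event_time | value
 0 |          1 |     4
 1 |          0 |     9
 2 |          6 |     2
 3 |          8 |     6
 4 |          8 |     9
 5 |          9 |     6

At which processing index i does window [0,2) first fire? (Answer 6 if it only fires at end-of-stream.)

2

i=0 t=1 v=4: → [0,2); WM=-2
i=1 t=0 v=9: → [0,2); WM=-2
i=2 t=6 v=2: → [6,8); WM=3; [0,2) fires=2
i=3 t=8 v=6: → [8,10); WM=5
i=4 t=8 v=9: → [8,10); WM=5
i=5 t=9 v=6: → [8,10); WM=6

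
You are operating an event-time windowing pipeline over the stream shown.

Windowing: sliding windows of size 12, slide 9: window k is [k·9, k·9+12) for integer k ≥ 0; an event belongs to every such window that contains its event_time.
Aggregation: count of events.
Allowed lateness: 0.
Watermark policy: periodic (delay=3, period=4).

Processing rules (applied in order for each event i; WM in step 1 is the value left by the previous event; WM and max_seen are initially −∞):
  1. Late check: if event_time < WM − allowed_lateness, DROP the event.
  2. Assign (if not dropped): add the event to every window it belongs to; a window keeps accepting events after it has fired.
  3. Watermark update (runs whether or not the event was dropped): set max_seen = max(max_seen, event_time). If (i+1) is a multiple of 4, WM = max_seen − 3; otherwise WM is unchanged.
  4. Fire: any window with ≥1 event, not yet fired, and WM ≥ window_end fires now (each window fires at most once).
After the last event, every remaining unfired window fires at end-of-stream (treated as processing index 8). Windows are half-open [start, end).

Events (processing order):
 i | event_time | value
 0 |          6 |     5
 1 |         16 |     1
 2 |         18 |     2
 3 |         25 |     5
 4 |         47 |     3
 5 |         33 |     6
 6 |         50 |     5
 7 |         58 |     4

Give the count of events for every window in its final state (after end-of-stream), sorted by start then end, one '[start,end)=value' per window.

[0,12)=1 [9,21)=2 [18,30)=2 [27,39)=1 [36,48)=1 [45,57)=2 [54,66)=1

i=0 t=6 v=5: → [0,12); WM=−∞
i=1 t=16 v=1: → [9,21); WM=−∞
i=2 t=18 v=2: → [18,30),[9,21); WM=−∞
i=3 t=25 v=5: → [18,30); WM=22; [0,12) fires=1 [9,21) fires=2
i=4 t=47 v=3: → [45,57),[36,48); WM=22
i=5 t=33 v=6: → [27,39); WM=22
i=6 t=50 v=5: → [45,57); WM=22
i=7 t=58 v=4: → [54,66); WM=55; [18,30) fires=2 [27,39) fires=1 [36,48) fires=1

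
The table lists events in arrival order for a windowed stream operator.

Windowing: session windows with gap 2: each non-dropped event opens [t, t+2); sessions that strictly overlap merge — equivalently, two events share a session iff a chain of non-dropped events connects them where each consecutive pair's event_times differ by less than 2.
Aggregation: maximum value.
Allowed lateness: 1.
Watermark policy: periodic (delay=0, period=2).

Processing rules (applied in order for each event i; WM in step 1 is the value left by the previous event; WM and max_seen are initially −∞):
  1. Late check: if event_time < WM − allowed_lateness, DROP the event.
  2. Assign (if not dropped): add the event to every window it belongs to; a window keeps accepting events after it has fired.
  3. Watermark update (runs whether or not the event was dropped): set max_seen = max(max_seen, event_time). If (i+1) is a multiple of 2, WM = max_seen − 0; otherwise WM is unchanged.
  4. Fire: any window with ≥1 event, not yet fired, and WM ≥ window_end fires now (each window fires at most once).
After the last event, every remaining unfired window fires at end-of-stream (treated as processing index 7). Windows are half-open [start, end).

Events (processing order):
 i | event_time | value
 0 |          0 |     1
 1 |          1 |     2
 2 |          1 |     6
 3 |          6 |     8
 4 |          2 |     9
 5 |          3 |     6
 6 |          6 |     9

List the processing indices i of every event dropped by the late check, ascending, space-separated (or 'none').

i=0 t=0 v=1: → [0,2); WM=−∞
i=1 t=1 v=2: → [0,3); WM=1
i=2 t=1 v=6: → [0,3); WM=1
i=3 t=6 v=8: → [6,8); WM=6
i=4 t=2 v=9: DROP (t<6-1); WM=6
i=5 t=3 v=6: DROP (t<6-1); WM=6
i=6 t=6 v=9: → [6,8); WM=6

4 5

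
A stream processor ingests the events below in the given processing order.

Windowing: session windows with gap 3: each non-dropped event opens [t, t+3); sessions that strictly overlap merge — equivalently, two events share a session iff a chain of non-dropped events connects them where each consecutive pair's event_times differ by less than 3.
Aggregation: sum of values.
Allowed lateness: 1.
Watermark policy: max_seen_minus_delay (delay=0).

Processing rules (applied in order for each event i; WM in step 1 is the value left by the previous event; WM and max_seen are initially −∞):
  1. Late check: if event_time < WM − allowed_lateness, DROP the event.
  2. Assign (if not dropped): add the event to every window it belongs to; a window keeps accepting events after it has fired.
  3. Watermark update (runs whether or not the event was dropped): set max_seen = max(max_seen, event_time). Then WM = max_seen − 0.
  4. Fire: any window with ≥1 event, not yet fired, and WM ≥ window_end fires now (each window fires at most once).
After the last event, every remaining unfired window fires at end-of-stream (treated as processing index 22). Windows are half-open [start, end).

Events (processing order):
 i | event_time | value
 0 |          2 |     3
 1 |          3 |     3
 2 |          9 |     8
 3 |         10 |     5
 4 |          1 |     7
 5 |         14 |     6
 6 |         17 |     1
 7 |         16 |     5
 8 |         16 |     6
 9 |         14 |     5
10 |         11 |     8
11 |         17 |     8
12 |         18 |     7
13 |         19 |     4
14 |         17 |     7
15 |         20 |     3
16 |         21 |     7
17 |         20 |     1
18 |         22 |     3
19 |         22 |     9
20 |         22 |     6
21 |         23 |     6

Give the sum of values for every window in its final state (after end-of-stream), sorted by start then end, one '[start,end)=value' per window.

[2,6)=6 [9,13)=13 [14,26)=72

i=0 t=2 v=3: → [2,5); WM=2
i=1 t=3 v=3: → [2,6); WM=3
i=2 t=9 v=8: → [9,12); WM=9
i=3 t=10 v=5: → [9,13); WM=10
i=4 t=1 v=7: DROP (t<10-1); WM=10
i=5 t=14 v=6: → [14,17); WM=14
i=6 t=17 v=1: → [17,20); WM=17
i=7 t=16 v=5: → [14,20); WM=17
i=8 t=16 v=6: → [14,20); WM=17
i=9 t=14 v=5: DROP (t<17-1); WM=17
i=10 t=11 v=8: DROP (t<17-1); WM=17
i=11 t=17 v=8: → [14,20); WM=17
i=12 t=18 v=7: → [14,21); WM=18
i=13 t=19 v=4: → [14,22); WM=19
i=14 t=17 v=7: DROP (t<19-1); WM=19
i=15 t=20 v=3: → [14,23); WM=20
i=16 t=21 v=7: → [14,24); WM=21
i=17 t=20 v=1: → [14,24); WM=21
i=18 t=22 v=3: → [14,25); WM=22
i=19 t=22 v=9: → [14,25); WM=22
i=20 t=22 v=6: → [14,25); WM=22
i=21 t=23 v=6: → [14,26); WM=23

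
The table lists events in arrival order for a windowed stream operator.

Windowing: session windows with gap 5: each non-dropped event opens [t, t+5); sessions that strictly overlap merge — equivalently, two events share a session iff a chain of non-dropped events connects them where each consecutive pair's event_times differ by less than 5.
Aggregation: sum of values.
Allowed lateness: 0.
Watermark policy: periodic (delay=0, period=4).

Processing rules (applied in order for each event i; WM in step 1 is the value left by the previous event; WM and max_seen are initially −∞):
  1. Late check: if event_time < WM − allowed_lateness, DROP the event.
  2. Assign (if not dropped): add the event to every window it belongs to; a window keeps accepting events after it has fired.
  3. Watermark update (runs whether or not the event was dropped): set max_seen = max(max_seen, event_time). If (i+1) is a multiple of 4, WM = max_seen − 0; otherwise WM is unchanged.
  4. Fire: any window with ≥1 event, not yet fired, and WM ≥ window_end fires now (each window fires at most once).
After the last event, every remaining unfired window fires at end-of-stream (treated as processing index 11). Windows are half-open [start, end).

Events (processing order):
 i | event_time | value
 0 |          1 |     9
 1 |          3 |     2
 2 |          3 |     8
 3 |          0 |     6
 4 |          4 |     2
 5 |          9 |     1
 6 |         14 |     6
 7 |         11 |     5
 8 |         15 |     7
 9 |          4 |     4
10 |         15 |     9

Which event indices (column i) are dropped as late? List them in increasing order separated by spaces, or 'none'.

9

i=0 t=1 v=9: → [1,6); WM=−∞
i=1 t=3 v=2: → [1,8); WM=−∞
i=2 t=3 v=8: → [1,8); WM=−∞
i=3 t=0 v=6: → [0,8); WM=3
i=4 t=4 v=2: → [0,9); WM=3
i=5 t=9 v=1: → [9,14); WM=3
i=6 t=14 v=6: → [14,19); WM=3
i=7 t=11 v=5: → [9,19); WM=14
i=8 t=15 v=7: → [9,20); WM=14
i=9 t=4 v=4: DROP (t<14-0); WM=14
i=10 t=15 v=9: → [9,20); WM=14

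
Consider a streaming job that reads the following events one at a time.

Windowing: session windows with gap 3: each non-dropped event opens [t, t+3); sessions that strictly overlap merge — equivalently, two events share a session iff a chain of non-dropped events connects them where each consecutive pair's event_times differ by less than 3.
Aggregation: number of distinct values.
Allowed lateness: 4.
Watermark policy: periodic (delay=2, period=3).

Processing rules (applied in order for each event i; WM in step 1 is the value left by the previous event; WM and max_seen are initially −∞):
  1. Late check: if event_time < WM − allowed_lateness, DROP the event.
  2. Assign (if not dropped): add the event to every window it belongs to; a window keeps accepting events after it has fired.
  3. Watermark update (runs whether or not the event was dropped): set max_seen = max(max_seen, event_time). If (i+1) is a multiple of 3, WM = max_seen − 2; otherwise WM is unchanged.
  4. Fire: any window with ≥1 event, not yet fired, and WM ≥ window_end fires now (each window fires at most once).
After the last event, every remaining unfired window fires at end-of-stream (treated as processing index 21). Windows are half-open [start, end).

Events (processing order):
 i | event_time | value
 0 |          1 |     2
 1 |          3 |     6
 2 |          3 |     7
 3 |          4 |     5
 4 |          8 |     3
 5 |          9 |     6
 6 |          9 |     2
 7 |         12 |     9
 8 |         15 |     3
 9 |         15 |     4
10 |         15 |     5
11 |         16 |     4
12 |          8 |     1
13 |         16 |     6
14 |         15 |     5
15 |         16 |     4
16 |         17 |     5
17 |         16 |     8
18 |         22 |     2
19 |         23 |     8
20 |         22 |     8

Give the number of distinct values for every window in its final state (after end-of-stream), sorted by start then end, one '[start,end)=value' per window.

[1,7)=4 [8,12)=3 [12,15)=1 [15,20)=5 [22,26)=2

i=0 t=1 v=2: → [1,4); WM=−∞
i=1 t=3 v=6: → [1,6); WM=−∞
i=2 t=3 v=7: → [1,6); WM=1
i=3 t=4 v=5: → [1,7); WM=1
i=4 t=8 v=3: → [8,11); WM=1
i=5 t=9 v=6: → [8,12); WM=7
i=6 t=9 v=2: → [8,12); WM=7
i=7 t=12 v=9: → [12,15); WM=7
i=8 t=15 v=3: → [15,18); WM=13
i=9 t=15 v=4: → [15,18); WM=13
i=10 t=15 v=5: → [15,18); WM=13
i=11 t=16 v=4: → [15,19); WM=14
i=12 t=8 v=1: DROP (t<14-4); WM=14
i=13 t=16 v=6: → [15,19); WM=14
i=14 t=15 v=5: → [15,19); WM=14
i=15 t=16 v=4: → [15,19); WM=14
i=16 t=17 v=5: → [15,20); WM=14
i=17 t=16 v=8: → [15,20); WM=15
i=18 t=22 v=2: → [22,25); WM=15
i=19 t=23 v=8: → [22,26); WM=15
i=20 t=22 v=8: → [22,26); WM=21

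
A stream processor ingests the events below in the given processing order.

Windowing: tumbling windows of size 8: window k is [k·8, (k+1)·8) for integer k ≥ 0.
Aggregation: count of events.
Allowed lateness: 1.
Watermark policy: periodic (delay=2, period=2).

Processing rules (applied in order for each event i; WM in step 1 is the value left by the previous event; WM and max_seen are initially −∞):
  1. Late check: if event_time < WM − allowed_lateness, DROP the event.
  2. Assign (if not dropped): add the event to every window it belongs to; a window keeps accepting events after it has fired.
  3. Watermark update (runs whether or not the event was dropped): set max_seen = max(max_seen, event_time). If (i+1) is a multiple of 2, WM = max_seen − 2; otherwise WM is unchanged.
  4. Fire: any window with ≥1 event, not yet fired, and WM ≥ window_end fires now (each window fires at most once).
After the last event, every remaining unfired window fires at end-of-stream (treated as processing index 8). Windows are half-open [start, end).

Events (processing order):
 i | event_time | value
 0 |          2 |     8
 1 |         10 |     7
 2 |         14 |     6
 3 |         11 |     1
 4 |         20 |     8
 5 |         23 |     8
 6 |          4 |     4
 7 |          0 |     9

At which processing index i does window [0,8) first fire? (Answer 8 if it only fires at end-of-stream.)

i=0 t=2 v=8: → [0,8); WM=−∞
i=1 t=10 v=7: → [8,16); WM=8; [0,8) fires=1
i=2 t=14 v=6: → [8,16); WM=8
i=3 t=11 v=1: → [8,16); WM=12
i=4 t=20 v=8: → [16,24); WM=12
i=5 t=23 v=8: → [16,24); WM=21; [8,16) fires=3
i=6 t=4 v=4: DROP (t<21-1); WM=21
i=7 t=0 v=9: DROP (t<21-1); WM=21

1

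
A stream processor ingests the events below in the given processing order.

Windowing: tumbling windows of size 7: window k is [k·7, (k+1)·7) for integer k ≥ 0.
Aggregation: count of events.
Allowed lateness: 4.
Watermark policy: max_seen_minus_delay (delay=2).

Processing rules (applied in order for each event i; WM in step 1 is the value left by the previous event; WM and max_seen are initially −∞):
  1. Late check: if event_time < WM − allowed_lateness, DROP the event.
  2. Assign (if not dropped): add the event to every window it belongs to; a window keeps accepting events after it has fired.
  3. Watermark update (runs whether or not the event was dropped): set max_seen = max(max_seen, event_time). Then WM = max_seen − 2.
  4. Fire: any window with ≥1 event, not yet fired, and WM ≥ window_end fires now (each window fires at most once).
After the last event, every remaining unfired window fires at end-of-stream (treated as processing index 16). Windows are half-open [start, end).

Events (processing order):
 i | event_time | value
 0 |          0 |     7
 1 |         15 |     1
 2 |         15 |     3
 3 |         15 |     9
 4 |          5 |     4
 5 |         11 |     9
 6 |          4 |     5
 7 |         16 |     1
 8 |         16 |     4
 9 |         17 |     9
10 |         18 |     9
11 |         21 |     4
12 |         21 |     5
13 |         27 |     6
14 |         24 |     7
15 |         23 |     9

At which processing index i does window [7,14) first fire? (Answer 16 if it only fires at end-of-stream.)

i=0 t=0 v=7: → [0,7); WM=-2
i=1 t=15 v=1: → [14,21); WM=13; [0,7) fires=1
i=2 t=15 v=3: → [14,21); WM=13
i=3 t=15 v=9: → [14,21); WM=13
i=4 t=5 v=4: DROP (t<13-4); WM=13
i=5 t=11 v=9: → [7,14); WM=13
i=6 t=4 v=5: DROP (t<13-4); WM=13
i=7 t=16 v=1: → [14,21); WM=14; [7,14) fires=1
i=8 t=16 v=4: → [14,21); WM=14
i=9 t=17 v=9: → [14,21); WM=15
i=10 t=18 v=9: → [14,21); WM=16
i=11 t=21 v=4: → [21,28); WM=19
i=12 t=21 v=5: → [21,28); WM=19
i=13 t=27 v=6: → [21,28); WM=25; [14,21) fires=7
i=14 t=24 v=7: → [21,28); WM=25
i=15 t=23 v=9: → [21,28); WM=25

7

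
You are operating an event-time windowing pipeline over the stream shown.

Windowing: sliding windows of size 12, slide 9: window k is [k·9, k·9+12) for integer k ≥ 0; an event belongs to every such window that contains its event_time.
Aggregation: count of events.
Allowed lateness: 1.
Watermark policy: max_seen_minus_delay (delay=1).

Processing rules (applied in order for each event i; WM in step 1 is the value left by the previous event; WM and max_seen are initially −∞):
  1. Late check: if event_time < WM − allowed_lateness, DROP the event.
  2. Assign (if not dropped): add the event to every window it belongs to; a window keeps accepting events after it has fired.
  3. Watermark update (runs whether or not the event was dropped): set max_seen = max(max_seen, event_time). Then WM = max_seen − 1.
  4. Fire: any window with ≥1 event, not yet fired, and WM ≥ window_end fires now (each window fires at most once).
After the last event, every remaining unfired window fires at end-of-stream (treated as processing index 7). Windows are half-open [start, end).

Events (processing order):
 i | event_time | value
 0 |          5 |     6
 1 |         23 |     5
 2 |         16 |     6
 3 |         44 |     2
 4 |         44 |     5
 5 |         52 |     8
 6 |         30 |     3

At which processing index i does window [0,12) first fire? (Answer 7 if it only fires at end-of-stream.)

i=0 t=5 v=6: → [0,12); WM=4
i=1 t=23 v=5: → [18,30); WM=22; [0,12) fires=1
i=2 t=16 v=6: DROP (t<22-1); WM=22
i=3 t=44 v=2: → [36,48); WM=43; [18,30) fires=1
i=4 t=44 v=5: → [36,48); WM=43
i=5 t=52 v=8: → [45,57); WM=51; [36,48) fires=2
i=6 t=30 v=3: DROP (t<51-1); WM=51

1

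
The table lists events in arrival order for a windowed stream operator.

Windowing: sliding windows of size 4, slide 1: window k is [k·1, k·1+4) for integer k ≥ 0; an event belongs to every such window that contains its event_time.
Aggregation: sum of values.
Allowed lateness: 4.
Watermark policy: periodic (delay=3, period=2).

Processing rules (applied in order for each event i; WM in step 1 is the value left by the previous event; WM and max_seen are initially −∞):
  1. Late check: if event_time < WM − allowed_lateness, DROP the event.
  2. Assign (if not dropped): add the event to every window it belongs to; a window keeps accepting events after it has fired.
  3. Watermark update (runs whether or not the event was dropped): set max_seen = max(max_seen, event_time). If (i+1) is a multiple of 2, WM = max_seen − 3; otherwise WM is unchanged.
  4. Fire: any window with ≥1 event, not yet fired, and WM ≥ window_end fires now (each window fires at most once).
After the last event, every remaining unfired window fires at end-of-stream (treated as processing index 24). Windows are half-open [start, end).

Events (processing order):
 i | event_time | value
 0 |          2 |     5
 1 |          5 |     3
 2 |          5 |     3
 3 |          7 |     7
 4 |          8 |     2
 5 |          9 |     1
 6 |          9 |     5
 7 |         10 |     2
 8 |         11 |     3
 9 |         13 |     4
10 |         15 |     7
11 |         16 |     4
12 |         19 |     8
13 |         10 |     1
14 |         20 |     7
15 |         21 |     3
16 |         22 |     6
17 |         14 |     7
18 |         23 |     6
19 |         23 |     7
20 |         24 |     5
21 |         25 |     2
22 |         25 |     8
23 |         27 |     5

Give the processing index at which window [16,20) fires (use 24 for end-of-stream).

19

i=0 t=2 v=5: → [2,6),[1,5),[0,4); WM=−∞
i=1 t=5 v=3: → [5,9),[4,8),[3,7),[2,6); WM=2
i=2 t=5 v=3: → [5,9),[4,8),[3,7),[2,6); WM=2
i=3 t=7 v=7: → [7,11),[6,10),[5,9),[4,8); WM=4; [0,4) fires=5
i=4 t=8 v=2: → [8,12),[7,11),[6,10),[5,9); WM=4
i=5 t=9 v=1: → [9,13),[8,12),[7,11),[6,10); WM=6; [1,5) fires=5 [2,6) fires=11
i=6 t=9 v=5: → [9,13),[8,12),[7,11),[6,10); WM=6
i=7 t=10 v=2: → [10,14),[9,13),[8,12),[7,11); WM=7; [3,7) fires=6
i=8 t=11 v=3: → [11,15),[10,14),[9,13),[8,12); WM=7
i=9 t=13 v=4: → [13,17),[12,16),[11,15),[10,14); WM=10; [4,8) fires=13 [5,9) fires=15 [6,10) fires=15
i=10 t=15 v=7: → [15,19),[14,18),[13,17),[12,16); WM=10
i=11 t=16 v=4: → [16,20),[15,19),[14,18),[13,17); WM=13; [7,11) fires=17 [8,12) fires=13 [9,13) fires=11
i=12 t=19 v=8: → [19,23),[18,22),[17,21),[16,20); WM=13
i=13 t=10 v=1: → [10,14),[9,13),[8,12),[7,11); WM=16; [10,14) fires=10 [11,15) fires=7 [12,16) fires=11
i=14 t=20 v=7: → [20,24),[19,23),[18,22),[17,21); WM=16
i=15 t=21 v=3: → [21,25),[20,24),[19,23),[18,22); WM=18; [13,17) fires=15 [14,18) fires=11
i=16 t=22 v=6: → [22,26),[21,25),[20,24),[19,23); WM=18
i=17 t=14 v=7: → [14,18),[13,17),[12,16),[11,15); WM=19; [15,19) fires=11
i=18 t=23 v=6: → [23,27),[22,26),[21,25),[20,24); WM=19
i=19 t=23 v=7: → [23,27),[22,26),[21,25),[20,24); WM=20; [16,20) fires=12
i=20 t=24 v=5: → [24,28),[23,27),[22,26),[21,25); WM=20
i=21 t=25 v=2: → [25,29),[24,28),[23,27),[22,26); WM=22; [17,21) fires=15 [18,22) fires=18
i=22 t=25 v=8: → [25,29),[24,28),[23,27),[22,26); WM=22
i=23 t=27 v=5: → [27,31),[26,30),[25,29),[24,28); WM=24; [19,23) fires=24 [20,24) fires=29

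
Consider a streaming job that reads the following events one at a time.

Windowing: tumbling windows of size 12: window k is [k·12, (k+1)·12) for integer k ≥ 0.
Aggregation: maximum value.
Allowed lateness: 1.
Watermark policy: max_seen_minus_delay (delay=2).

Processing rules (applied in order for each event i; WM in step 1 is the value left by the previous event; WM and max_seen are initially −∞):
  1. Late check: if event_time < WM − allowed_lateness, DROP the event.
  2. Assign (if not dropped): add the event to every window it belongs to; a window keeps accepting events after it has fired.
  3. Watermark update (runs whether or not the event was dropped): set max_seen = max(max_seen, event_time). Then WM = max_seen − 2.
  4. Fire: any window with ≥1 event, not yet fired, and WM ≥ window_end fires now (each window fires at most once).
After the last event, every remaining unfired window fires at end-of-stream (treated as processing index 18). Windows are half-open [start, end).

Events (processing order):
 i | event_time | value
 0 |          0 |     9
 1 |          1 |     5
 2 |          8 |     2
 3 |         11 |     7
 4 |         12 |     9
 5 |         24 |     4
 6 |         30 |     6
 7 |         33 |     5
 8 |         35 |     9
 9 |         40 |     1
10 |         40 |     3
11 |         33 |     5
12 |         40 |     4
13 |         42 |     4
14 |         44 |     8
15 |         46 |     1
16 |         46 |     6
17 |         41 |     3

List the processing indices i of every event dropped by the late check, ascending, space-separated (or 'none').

i=0 t=0 v=9: → [0,12); WM=-2
i=1 t=1 v=5: → [0,12); WM=-1
i=2 t=8 v=2: → [0,12); WM=6
i=3 t=11 v=7: → [0,12); WM=9
i=4 t=12 v=9: → [12,24); WM=10
i=5 t=24 v=4: → [24,36); WM=22; [0,12) fires=9
i=6 t=30 v=6: → [24,36); WM=28; [12,24) fires=9
i=7 t=33 v=5: → [24,36); WM=31
i=8 t=35 v=9: → [24,36); WM=33
i=9 t=40 v=1: → [36,48); WM=38; [24,36) fires=9
i=10 t=40 v=3: → [36,48); WM=38
i=11 t=33 v=5: DROP (t<38-1); WM=38
i=12 t=40 v=4: → [36,48); WM=38
i=13 t=42 v=4: → [36,48); WM=40
i=14 t=44 v=8: → [36,48); WM=42
i=15 t=46 v=1: → [36,48); WM=44
i=16 t=46 v=6: → [36,48); WM=44
i=17 t=41 v=3: DROP (t<44-1); WM=44

11 17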